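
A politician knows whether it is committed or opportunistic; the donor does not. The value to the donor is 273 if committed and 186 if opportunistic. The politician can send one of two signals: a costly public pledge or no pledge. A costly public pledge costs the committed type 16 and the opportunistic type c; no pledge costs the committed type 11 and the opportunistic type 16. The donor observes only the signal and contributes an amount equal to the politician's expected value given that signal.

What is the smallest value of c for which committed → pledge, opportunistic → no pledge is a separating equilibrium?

Under separation: pledge → committed (pays 273); no pledge → opportunistic (pays 186).
Committed: 273 − 16 = 257 ≥ 186 − 11 = 175. Holds regardless of c. ✓
Opportunistic: 186 − 16 ≥ 273 − c, so c ≥ 273 − 170 = 103.

103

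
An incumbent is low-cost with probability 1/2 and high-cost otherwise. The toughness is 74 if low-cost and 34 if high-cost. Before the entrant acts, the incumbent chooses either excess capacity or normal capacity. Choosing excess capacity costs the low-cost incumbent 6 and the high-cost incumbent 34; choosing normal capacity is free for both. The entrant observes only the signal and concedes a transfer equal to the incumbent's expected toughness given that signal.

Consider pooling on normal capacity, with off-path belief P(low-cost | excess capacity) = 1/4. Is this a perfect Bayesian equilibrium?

Yes

On the equilibrium path (normal capacity) the entrant holds the prior 1/2 and pays 1/2·74 + 1/2·34 = 54. Off-path (excess capacity) belief 1/4 gives 1/4·74 + 3/4·34 = 44.
Low-cost: normal capacity gives 54 − 0 = 54; excess capacity gives 44 − 6 = 38. Stays. ✓
High-cost: normal capacity gives 54 − 0 = 54; excess capacity gives 44 − 34 = 10. Stays. ✓
Beliefs are Bayes-consistent on-path and both types best-respond.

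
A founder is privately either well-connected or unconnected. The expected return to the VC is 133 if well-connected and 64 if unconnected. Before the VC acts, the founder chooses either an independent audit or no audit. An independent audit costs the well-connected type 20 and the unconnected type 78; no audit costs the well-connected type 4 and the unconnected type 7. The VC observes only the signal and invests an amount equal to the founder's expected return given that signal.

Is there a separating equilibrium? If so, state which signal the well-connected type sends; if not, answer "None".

audit

Try well-connected → audit, unconnected → no audit:
  Under separation the VC infers type exactly: audit → well-connected (pays 133), no audit → unconnected (pays 64).
  Well-connected: audit gives 133 − 20 = 113; no audit gives 64 − 4 = 60. No deviation. ✓
  Unconnected: no audit gives 64 − 7 = 57; audit gives 133 − 78 = 55. No deviation. ✓
Both hold — the well-connected type sends audit.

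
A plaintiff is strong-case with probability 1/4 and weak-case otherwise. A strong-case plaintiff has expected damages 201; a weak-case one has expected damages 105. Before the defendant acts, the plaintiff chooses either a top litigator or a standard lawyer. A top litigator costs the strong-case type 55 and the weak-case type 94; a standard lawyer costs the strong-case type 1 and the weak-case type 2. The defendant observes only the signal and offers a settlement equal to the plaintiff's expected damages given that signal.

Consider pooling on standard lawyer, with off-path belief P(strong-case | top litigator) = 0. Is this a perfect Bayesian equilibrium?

Yes

At the pooled signal (standard lawyer) the defendant holds the prior 1/4 and pays 1/4·201 + 3/4·105 = 129. Off-path (top litigator) belief 0 gives 0·201 + 1·105 = 105.
Strong-case: standard lawyer gives 129 − 1 = 128; top litigator gives 105 − 55 = 50. Stays. ✓
Weak-case: standard lawyer gives 129 − 2 = 127; top litigator gives 105 − 94 = 11. Stays. ✓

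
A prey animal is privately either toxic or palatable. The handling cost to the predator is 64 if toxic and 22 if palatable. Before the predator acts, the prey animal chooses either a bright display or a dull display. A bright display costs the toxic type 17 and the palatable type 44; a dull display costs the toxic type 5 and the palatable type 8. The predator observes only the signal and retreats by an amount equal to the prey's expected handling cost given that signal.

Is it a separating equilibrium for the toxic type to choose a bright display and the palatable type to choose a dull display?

No

Under separation the predator infers type exactly: bright display → toxic (pays 64), dull display → palatable (pays 22).
Toxic: bright display gives 64 − 17 = 47; dull display gives 22 − 5 = 17. No deviation. ✓
Palatable: dull display gives 22 − 8 = 14; bright display gives 64 − 44 = 20. Would deviate. ✗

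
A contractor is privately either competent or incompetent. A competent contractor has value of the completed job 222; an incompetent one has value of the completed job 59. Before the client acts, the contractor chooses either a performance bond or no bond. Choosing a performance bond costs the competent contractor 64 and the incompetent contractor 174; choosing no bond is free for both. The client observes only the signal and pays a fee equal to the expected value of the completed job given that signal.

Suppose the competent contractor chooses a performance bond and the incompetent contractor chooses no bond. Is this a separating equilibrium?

If types separate, bond earns payment 222 and no bond earns 59.
Competent: bond gives 222 − 64 = 158; no bond gives 59 − 0 = 59. No deviation. ✓
Incompetent: no bond gives 59 − 0 = 59; bond gives 222 − 174 = 48. No deviation. ✓
Neither type gains from mimicking the other.

Yes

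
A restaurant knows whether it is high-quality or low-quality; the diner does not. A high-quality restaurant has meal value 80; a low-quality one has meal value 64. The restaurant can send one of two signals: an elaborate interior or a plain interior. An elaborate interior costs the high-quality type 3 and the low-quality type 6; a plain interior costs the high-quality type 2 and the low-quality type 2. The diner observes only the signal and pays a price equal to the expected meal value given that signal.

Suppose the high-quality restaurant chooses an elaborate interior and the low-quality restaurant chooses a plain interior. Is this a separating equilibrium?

Under separation the diner infers type exactly: elaborate interior → high-quality (pays 80), plain interior → low-quality (pays 64).
High-quality: elaborate interior gives 80 − 3 = 77; plain interior gives 64 − 2 = 62. No deviation. ✓
Low-quality: plain interior gives 64 − 2 = 62; elaborate interior gives 80 − 6 = 74. Would deviate. ✗

No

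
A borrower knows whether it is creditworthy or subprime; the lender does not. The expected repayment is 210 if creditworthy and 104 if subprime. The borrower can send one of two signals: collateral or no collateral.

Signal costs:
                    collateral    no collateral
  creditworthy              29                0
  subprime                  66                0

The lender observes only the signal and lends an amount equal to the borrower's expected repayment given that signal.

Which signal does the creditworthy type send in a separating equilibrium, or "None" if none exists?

Try creditworthy → collateral, subprime → no collateral:
  Under separation the lender infers type exactly: collateral → creditworthy (pays 210), no collateral → subprime (pays 104).
  Creditworthy: collateral gives 210 − 29 = 181; no collateral gives 104 − 0 = 104. No deviation. ✓
  Subprime: no collateral gives 104 − 0 = 104; collateral gives 210 − 66 = 144. Would deviate. ✗
Try creditworthy → no collateral, subprime → collateral:
  Under separation the lender infers type exactly: no collateral → creditworthy (pays 210), collateral → subprime (pays 104).
  Creditworthy: no collateral gives 210 − 0 = 210; collateral gives 104 − 29 = 75. No deviation. ✓
  Subprime: collateral gives 104 − 66 = 38; no collateral gives 210 − 0 = 210. Would deviate. ✗
Neither assignment is incentive-compatible.

None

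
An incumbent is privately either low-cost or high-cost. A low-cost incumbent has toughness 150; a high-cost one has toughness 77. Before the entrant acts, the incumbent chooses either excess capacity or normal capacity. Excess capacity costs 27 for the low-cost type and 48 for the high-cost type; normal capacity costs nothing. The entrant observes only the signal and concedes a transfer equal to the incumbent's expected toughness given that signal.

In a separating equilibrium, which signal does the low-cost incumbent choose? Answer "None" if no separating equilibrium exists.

Try low-cost → excess capacity, high-cost → normal capacity:
  Under separation the entrant infers type exactly: excess capacity → low-cost (pays 150), normal capacity → high-cost (pays 77).
  Low-cost: excess capacity gives 150 − 27 = 123; normal capacity gives 77 − 0 = 77. No deviation. ✓
  High-cost: normal capacity gives 77 − 0 = 77; excess capacity gives 150 − 48 = 102. Would deviate. ✗
Try low-cost → normal capacity, high-cost → excess capacity:
  Under separation the entrant infers type exactly: normal capacity → low-cost (pays 150), excess capacity → high-cost (pays 77).
  Low-cost: normal capacity gives 150 − 0 = 150; excess capacity gives 77 − 27 = 50. No deviation. ✓
  High-cost: excess capacity gives 77 − 48 = 29; normal capacity gives 150 − 0 = 150. Would deviate. ✗
Neither assignment is incentive-compatible.

None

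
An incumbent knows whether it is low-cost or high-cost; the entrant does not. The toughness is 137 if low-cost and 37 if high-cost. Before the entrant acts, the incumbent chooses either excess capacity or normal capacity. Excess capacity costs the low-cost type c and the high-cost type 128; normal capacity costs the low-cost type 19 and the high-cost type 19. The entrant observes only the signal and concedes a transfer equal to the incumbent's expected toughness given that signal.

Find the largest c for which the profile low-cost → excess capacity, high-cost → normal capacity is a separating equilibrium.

119

Under separation: excess capacity → low-cost (pays 137); normal capacity → high-cost (pays 37).
High-cost: 37 − 19 = 18 ≥ 137 − 128 = 9. Holds regardless of c. ✓
Low-cost: 137 − c ≥ 37 − 19, so c ≤ 137 − 18 = 119.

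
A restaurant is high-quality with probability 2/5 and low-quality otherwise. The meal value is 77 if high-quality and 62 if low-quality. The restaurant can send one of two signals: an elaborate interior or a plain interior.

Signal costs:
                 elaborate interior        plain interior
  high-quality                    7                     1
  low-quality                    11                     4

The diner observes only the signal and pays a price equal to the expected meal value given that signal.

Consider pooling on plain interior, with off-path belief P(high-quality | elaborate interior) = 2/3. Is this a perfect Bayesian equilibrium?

Yes

On the equilibrium path (plain interior) the diner holds the prior 2/5 and pays 2/5·77 + 3/5·62 = 68. Off-path (elaborate interior) belief 2/3 gives 2/3·77 + 1/3·62 = 72.
High-quality: plain interior gives 68 − 1 = 67; elaborate interior gives 72 − 7 = 65. Stays. ✓
Low-quality: plain interior gives 68 − 4 = 64; elaborate interior gives 72 − 11 = 61. Stays. ✓
Beliefs are Bayes-consistent on-path and both types best-respond.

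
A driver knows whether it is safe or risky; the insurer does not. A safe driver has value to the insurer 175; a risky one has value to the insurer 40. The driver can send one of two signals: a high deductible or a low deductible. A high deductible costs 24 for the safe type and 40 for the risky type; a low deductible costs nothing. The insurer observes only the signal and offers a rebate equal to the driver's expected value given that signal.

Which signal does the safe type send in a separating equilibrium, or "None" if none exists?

Try safe → high deductible, risky → low deductible:
  If types separate, high deductible earns payment 175 and low deductible earns 40.
  Safe: high deductible gives 175 − 24 = 151; low deductible gives 40 − 0 = 40. No deviation. ✓
  Risky: low deductible gives 40 − 0 = 40; high deductible gives 175 − 40 = 135. Would deviate. ✗
Try safe → low deductible, risky → high deductible:
  If types separate, low deductible earns payment 175 and high deductible earns 40.
  Safe: low deductible gives 175 − 0 = 175; high deductible gives 40 − 24 = 16. No deviation. ✓
  Risky: high deductible gives 40 − 40 = 0; low deductible gives 175 − 0 = 175. Would deviate. ✗
Neither assignment is incentive-compatible.

None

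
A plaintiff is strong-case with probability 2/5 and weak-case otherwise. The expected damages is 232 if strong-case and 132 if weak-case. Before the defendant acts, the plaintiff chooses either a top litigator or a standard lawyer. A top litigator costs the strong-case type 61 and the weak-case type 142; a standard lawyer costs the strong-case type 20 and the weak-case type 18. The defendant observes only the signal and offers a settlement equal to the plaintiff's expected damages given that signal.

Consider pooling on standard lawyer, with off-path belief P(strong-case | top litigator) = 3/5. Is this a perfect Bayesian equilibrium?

Yes

On the equilibrium path (standard lawyer) the defendant holds the prior 2/5 and pays 2/5·232 + 3/5·132 = 172. Off-path (top litigator) belief 3/5 gives 3/5·232 + 2/5·132 = 192.
Strong-case: standard lawyer gives 172 − 20 = 152; top litigator gives 192 − 61 = 131. Stays. ✓
Weak-case: standard lawyer gives 172 − 18 = 154; top litigator gives 192 − 142 = 50. Stays. ✓
Beliefs are Bayes-consistent on-path and both types best-respond.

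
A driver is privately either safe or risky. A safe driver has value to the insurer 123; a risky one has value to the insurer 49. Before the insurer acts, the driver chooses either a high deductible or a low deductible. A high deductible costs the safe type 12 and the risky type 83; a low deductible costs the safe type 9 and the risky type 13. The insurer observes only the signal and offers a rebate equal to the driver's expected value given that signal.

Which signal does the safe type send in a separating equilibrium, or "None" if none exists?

None

Try safe → high deductible, risky → low deductible:
  If types separate, high deductible earns payment 123 and low deductible earns 49.
  Safe: high deductible gives 123 − 12 = 111; low deductible gives 49 − 9 = 40. No deviation. ✓
  Risky: low deductible gives 49 − 13 = 36; high deductible gives 123 − 83 = 40. Would deviate. ✗
Try safe → low deductible, risky → high deductible:
  If types separate, low deductible earns payment 123 and high deductible earns 49.
  Safe: low deductible gives 123 − 9 = 114; high deductible gives 49 − 12 = 37. No deviation. ✓
  Risky: high deductible gives 49 − 83 = -34; low deductible gives 123 − 13 = 110. Would deviate. ✗
Neither assignment is incentive-compatible.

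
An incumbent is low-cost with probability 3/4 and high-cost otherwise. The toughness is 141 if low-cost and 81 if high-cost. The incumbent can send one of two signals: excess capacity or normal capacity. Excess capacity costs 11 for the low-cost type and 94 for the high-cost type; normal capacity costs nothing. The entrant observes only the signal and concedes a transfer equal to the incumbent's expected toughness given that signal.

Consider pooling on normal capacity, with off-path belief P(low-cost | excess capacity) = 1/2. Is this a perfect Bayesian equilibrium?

At the pooled signal (normal capacity) the entrant holds the prior 3/4 and pays 3/4·141 + 1/4·81 = 126. Off-path (excess capacity) belief 1/2 gives 1/2·141 + 1/2·81 = 111.
Low-cost: normal capacity gives 126 − 0 = 126; excess capacity gives 111 − 11 = 100. Stays. ✓
High-cost: normal capacity gives 126 − 0 = 126; excess capacity gives 111 − 94 = 17. Stays. ✓

Yes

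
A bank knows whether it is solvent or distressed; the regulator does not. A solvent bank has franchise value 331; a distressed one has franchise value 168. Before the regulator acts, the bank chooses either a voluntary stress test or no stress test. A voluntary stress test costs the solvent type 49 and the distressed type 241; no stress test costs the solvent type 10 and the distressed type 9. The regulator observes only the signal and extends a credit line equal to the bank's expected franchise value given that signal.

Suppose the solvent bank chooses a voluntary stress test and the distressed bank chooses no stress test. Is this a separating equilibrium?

Under separation the regulator infers type exactly: stress test → solvent (pays 331), no stress test → distressed (pays 168).
Solvent: stress test gives 331 − 49 = 282; no stress test gives 168 − 10 = 158. No deviation. ✓
Distressed: no stress test gives 168 − 9 = 159; stress test gives 331 − 241 = 90. No deviation. ✓
Neither type gains from mimicking the other.

Yes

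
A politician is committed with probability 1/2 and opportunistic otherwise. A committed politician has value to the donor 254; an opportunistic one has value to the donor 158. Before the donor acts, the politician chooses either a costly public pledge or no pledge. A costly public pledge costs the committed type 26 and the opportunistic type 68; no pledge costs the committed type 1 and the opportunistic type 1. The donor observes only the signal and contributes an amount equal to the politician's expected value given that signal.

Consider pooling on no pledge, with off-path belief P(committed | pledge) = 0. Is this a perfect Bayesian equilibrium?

Yes

At the pooled signal (no pledge) the donor holds the prior 1/2 and pays 1/2·254 + 1/2·158 = 206. Off-path (pledge) belief 0 gives 0·254 + 1·158 = 158.
Committed: no pledge gives 206 − 1 = 205; pledge gives 158 − 26 = 132. Stays. ✓
Opportunistic: no pledge gives 206 − 1 = 205; pledge gives 158 − 68 = 90. Stays. ✓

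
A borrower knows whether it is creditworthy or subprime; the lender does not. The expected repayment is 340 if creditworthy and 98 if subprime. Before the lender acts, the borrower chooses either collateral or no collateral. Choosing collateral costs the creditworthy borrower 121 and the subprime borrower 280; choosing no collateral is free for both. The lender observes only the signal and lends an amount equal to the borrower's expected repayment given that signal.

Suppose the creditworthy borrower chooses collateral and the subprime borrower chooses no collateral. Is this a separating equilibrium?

If types separate, collateral earns payment 340 and no collateral earns 98.
Creditworthy: collateral gives 340 − 121 = 219; no collateral gives 98 − 0 = 98. No deviation. ✓
Subprime: no collateral gives 98 − 0 = 98; collateral gives 340 − 280 = 60. No deviation. ✓
Both incentive constraints hold.

Yes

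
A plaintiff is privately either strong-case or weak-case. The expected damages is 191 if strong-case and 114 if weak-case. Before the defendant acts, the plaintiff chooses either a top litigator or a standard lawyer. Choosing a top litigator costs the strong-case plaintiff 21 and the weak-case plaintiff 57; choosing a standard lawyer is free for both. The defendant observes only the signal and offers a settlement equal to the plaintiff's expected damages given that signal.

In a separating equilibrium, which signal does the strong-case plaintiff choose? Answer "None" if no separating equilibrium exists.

None

Try strong-case → top litigator, weak-case → standard lawyer:
  If types separate, top litigator earns payment 191 and standard lawyer earns 114.
  Strong-case: top litigator gives 191 − 21 = 170; standard lawyer gives 114 − 0 = 114. No deviation. ✓
  Weak-case: standard lawyer gives 114 − 0 = 114; top litigator gives 191 − 57 = 134. Would deviate. ✗
Try strong-case → standard lawyer, weak-case → top litigator:
  If types separate, standard lawyer earns payment 191 and top litigator earns 114.
  Strong-case: standard lawyer gives 191 − 0 = 191; top litigator gives 114 − 21 = 93. No deviation. ✓
  Weak-case: top litigator gives 114 − 57 = 57; standard lawyer gives 191 − 0 = 191. Would deviate. ✗
Neither assignment is incentive-compatible.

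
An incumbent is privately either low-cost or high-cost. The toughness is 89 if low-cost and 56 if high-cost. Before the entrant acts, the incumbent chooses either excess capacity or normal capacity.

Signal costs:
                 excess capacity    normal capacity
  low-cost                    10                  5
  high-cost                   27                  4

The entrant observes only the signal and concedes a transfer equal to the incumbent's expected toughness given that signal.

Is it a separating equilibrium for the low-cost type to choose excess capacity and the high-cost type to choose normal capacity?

No

Under separation the entrant infers type exactly: excess capacity → low-cost (pays 89), normal capacity → high-cost (pays 56).
Low-cost: excess capacity gives 89 − 10 = 79; normal capacity gives 56 − 5 = 51. No deviation. ✓
High-cost: normal capacity gives 56 − 4 = 52; excess capacity gives 89 − 27 = 62. Would deviate. ✗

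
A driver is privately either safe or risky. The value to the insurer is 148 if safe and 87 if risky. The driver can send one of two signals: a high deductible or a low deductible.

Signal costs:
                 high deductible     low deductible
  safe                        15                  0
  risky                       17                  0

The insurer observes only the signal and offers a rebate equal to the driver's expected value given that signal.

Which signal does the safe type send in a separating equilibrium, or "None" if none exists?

None

Try safe → high deductible, risky → low deductible:
  If types separate, high deductible earns payment 148 and low deductible earns 87.
  Safe: high deductible gives 148 − 15 = 133; low deductible gives 87 − 0 = 87. No deviation. ✓
  Risky: low deductible gives 87 − 0 = 87; high deductible gives 148 − 17 = 131. Would deviate. ✗
Try safe → low deductible, risky → high deductible:
  If types separate, low deductible earns payment 148 and high deductible earns 87.
  Safe: low deductible gives 148 − 0 = 148; high deductible gives 87 − 15 = 72. No deviation. ✓
  Risky: high deductible gives 87 − 17 = 70; low deductible gives 148 − 0 = 148. Would deviate. ✗
Neither assignment is incentive-compatible.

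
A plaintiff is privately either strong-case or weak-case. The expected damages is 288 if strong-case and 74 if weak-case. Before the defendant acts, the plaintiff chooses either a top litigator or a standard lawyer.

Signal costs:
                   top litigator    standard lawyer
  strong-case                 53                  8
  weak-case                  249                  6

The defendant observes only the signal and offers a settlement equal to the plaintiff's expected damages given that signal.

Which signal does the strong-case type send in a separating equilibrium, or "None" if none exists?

top litigator

Try strong-case → top litigator, weak-case → standard lawyer:
  Under separation the defendant infers type exactly: top litigator → strong-case (pays 288), standard lawyer → weak-case (pays 74).
  Strong-case: top litigator gives 288 − 53 = 235; standard lawyer gives 74 − 8 = 66. No deviation. ✓
  Weak-case: standard lawyer gives 74 − 6 = 68; top litigator gives 288 − 249 = 39. No deviation. ✓
Both hold — the strong-case type sends top litigator.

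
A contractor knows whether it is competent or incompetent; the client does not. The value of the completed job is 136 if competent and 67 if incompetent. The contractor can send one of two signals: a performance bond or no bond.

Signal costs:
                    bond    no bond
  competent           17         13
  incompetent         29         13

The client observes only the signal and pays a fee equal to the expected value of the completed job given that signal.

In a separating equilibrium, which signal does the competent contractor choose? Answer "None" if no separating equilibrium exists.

None

Try competent → bond, incompetent → no bond:
  Under separation the client infers type exactly: bond → competent (pays 136), no bond → incompetent (pays 67).
  Competent: bond gives 136 − 17 = 119; no bond gives 67 − 13 = 54. No deviation. ✓
  Incompetent: no bond gives 67 − 13 = 54; bond gives 136 − 29 = 107. Would deviate. ✗
Try competent → no bond, incompetent → bond:
  Under separation the client infers type exactly: no bond → competent (pays 136), bond → incompetent (pays 67).
  Competent: no bond gives 136 − 13 = 123; bond gives 67 − 17 = 50. No deviation. ✓
  Incompetent: bond gives 67 − 29 = 38; no bond gives 136 − 13 = 123. Would deviate. ✗
Neither assignment is incentive-compatible.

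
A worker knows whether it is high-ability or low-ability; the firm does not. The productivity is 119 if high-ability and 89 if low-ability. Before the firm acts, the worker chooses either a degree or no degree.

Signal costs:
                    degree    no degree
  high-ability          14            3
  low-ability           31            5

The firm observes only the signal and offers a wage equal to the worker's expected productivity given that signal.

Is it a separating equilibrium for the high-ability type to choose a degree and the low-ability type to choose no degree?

No

Under separation the firm infers type exactly: degree → high-ability (pays 119), no degree → low-ability (pays 89).
High-ability: degree gives 119 − 14 = 105; no degree gives 89 − 3 = 86. No deviation. ✓
Low-ability: no degree gives 89 − 5 = 84; degree gives 119 − 31 = 88. Would deviate. ✗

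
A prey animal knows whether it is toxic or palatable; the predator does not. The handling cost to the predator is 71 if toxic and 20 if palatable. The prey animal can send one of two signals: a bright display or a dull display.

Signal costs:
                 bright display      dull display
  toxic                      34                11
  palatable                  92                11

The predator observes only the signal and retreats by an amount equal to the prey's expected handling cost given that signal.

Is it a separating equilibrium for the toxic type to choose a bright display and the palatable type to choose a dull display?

If types separate, bright display earns payment 71 and dull display earns 20.
Toxic: bright display gives 71 − 34 = 37; dull display gives 20 − 11 = 9. No deviation. ✓
Palatable: dull display gives 20 − 11 = 9; bright display gives 71 − 92 = -21. No deviation. ✓
Both incentive constraints hold.

Yes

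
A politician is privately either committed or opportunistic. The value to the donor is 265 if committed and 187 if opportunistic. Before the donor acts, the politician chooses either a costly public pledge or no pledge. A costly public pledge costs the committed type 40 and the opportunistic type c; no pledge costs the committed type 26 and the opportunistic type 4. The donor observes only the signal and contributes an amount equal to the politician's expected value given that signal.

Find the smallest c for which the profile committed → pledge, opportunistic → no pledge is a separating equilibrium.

Under separation: pledge → committed (pays 265); no pledge → opportunistic (pays 187).
Committed: 265 − 40 = 225 ≥ 187 − 26 = 161. Holds regardless of c. ✓
Opportunistic: 187 − 4 ≥ 265 − c, so c ≥ 265 − 183 = 82.

82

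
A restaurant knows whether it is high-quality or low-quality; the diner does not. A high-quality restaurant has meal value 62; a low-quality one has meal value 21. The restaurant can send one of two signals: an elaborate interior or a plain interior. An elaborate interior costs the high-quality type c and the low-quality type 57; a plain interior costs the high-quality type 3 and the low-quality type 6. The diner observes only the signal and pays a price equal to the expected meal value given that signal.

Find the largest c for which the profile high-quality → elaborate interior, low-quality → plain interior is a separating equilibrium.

Under separation: elaborate interior → high-quality (pays 62); plain interior → low-quality (pays 21).
Low-quality: 21 − 6 = 15 ≥ 62 − 57 = 5. Holds regardless of c. ✓
High-quality: 62 − c ≥ 21 − 3, so c ≤ 62 − 18 = 44.

44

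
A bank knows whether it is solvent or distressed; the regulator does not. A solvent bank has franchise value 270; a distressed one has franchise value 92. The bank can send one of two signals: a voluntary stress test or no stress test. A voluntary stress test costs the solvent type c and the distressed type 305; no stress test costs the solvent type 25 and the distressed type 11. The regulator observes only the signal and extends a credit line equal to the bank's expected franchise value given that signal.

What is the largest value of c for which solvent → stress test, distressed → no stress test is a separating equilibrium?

Under separation: stress test → solvent (pays 270); no stress test → distressed (pays 92).
Distressed: 92 − 11 = 81 ≥ 270 − 305 = -35. Holds regardless of c. ✓
Solvent: 270 − c ≥ 92 − 25, so c ≤ 270 − 67 = 203.

203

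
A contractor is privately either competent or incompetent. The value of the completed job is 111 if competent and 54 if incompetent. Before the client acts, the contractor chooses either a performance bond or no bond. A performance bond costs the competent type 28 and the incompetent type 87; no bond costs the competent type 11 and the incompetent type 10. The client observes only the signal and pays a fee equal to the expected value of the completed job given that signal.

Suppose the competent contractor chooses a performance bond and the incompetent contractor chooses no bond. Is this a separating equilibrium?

Yes

Under separation the client infers type exactly: bond → competent (pays 111), no bond → incompetent (pays 54).
Competent: bond gives 111 − 28 = 83; no bond gives 54 − 11 = 43. No deviation. ✓
Incompetent: no bond gives 54 − 10 = 44; bond gives 111 − 87 = 24. No deviation. ✓
Both incentive constraints hold.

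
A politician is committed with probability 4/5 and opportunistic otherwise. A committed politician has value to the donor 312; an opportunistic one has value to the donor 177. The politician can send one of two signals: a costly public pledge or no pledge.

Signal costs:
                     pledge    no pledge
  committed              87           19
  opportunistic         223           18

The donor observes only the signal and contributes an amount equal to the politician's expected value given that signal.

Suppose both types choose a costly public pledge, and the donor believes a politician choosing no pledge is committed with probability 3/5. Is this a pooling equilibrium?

On the equilibrium path (pledge) the donor holds the prior 4/5 and pays 4/5·312 + 1/5·177 = 285. Off-path (no pledge) belief 3/5 gives 3/5·312 + 2/5·177 = 258.
Committed: pledge gives 285 − 87 = 198; no pledge gives 258 − 19 = 239. Deviates. ✗
Opportunistic: pledge gives 285 − 223 = 62; no pledge gives 258 − 18 = 240. Deviates. ✗

No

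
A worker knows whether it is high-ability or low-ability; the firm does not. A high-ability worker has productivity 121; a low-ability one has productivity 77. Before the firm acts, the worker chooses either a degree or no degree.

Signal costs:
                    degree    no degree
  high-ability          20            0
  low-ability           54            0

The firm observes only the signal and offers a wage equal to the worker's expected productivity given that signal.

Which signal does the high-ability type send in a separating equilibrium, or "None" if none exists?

Try high-ability → degree, low-ability → no degree:
  Under separation the firm infers type exactly: degree → high-ability (pays 121), no degree → low-ability (pays 77).
  High-ability: degree gives 121 − 20 = 101; no degree gives 77 − 0 = 77. No deviation. ✓
  Low-ability: no degree gives 77 − 0 = 77; degree gives 121 − 54 = 67. No deviation. ✓
Both hold — the high-ability type sends degree.

degree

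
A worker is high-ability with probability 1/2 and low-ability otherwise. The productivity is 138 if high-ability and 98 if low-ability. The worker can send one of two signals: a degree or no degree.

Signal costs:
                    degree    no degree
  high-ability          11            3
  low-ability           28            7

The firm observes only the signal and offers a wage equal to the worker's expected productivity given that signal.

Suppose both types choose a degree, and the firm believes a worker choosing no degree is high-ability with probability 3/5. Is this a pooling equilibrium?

No

At the pooled signal (degree) the firm holds the prior 1/2 and pays 1/2·138 + 1/2·98 = 118. Off-path (no degree) belief 3/5 gives 3/5·138 + 2/5·98 = 122.
High-ability: degree gives 118 − 11 = 107; no degree gives 122 − 3 = 119. Deviates. ✗
Low-ability: degree gives 118 − 28 = 90; no degree gives 122 − 7 = 115. Deviates. ✗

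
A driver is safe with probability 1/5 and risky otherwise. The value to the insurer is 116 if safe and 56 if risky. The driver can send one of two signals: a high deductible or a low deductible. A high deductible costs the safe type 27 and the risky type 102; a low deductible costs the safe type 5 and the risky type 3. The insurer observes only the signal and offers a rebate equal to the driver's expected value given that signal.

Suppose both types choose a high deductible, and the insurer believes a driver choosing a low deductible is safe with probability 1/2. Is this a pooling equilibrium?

No

On the equilibrium path (high deductible) the insurer holds the prior 1/5 and pays 1/5·116 + 4/5·56 = 68. Off-path (low deductible) belief 1/2 gives 1/2·116 + 1/2·56 = 86.
Safe: high deductible gives 68 − 27 = 41; low deductible gives 86 − 5 = 81. Deviates. ✗
Risky: high deductible gives 68 − 102 = -34; low deductible gives 86 − 3 = 83. Deviates. ✗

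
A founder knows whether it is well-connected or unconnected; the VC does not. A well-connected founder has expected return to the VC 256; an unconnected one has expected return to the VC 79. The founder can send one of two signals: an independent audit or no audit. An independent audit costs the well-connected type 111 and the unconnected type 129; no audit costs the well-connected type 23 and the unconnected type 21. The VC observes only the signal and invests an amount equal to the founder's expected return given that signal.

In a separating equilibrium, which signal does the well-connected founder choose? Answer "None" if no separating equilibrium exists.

None

Try well-connected → audit, unconnected → no audit:
  Under separation the VC infers type exactly: audit → well-connected (pays 256), no audit → unconnected (pays 79).
  Well-connected: audit gives 256 − 111 = 145; no audit gives 79 − 23 = 56. No deviation. ✓
  Unconnected: no audit gives 79 − 21 = 58; audit gives 256 − 129 = 127. Would deviate. ✗
Try well-connected → no audit, unconnected → audit:
  Under separation the VC infers type exactly: no audit → well-connected (pays 256), audit → unconnected (pays 79).
  Well-connected: no audit gives 256 − 23 = 233; audit gives 79 − 111 = -32. No deviation. ✓
  Unconnected: audit gives 79 − 129 = -50; no audit gives 256 − 21 = 235. Would deviate. ✗
Neither assignment is incentive-compatible.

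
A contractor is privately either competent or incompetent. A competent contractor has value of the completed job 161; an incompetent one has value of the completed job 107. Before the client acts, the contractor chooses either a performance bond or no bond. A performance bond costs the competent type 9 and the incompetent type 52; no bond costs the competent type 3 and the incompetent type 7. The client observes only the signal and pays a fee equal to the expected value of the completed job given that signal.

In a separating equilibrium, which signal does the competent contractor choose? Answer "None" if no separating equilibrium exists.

Try competent → bond, incompetent → no bond:
  If types separate, bond earns payment 161 and no bond earns 107.
  Competent: bond gives 161 − 9 = 152; no bond gives 107 − 3 = 104. No deviation. ✓
  Incompetent: no bond gives 107 − 7 = 100; bond gives 161 − 52 = 109. Would deviate. ✗
Try competent → no bond, incompetent → bond:
  If types separate, no bond earns payment 161 and bond earns 107.
  Competent: no bond gives 161 − 3 = 158; bond gives 107 − 9 = 98. No deviation. ✓
  Incompetent: bond gives 107 − 52 = 55; no bond gives 161 − 7 = 154. Would deviate. ✗
Neither assignment is incentive-compatible.

None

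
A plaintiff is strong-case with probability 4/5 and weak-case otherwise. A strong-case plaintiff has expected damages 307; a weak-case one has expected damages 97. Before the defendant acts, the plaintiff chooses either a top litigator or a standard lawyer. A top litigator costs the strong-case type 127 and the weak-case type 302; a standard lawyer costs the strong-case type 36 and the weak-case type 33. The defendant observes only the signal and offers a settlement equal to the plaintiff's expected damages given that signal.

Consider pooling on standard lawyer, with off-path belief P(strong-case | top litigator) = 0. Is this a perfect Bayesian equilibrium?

Yes

At the pooled signal (standard lawyer) the defendant holds the prior 4/5 and pays 4/5·307 + 1/5·97 = 265. Off-path (top litigator) belief 0 gives 0·307 + 1·97 = 97.
Strong-case: standard lawyer gives 265 − 36 = 229; top litigator gives 97 − 127 = -30. Stays. ✓
Weak-case: standard lawyer gives 265 − 33 = 232; top litigator gives 97 − 302 = -205. Stays. ✓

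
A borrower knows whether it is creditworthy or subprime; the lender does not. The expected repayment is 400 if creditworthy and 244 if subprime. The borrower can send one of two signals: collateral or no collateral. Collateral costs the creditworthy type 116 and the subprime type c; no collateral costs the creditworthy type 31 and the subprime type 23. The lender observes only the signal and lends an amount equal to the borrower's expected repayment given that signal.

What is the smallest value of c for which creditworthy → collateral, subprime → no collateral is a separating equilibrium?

Under separation: collateral → creditworthy (pays 400); no collateral → subprime (pays 244).
Creditworthy: 400 − 116 = 284 ≥ 244 − 31 = 213. Holds regardless of c. ✓
Subprime: 244 − 23 ≥ 400 − c, so c ≥ 400 − 221 = 179.

179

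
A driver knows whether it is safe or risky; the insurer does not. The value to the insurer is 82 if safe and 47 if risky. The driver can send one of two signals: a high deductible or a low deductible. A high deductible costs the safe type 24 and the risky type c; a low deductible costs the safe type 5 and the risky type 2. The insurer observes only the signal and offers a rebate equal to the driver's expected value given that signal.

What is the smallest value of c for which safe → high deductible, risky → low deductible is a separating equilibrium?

Under separation: high deductible → safe (pays 82); low deductible → risky (pays 47).
Safe: 82 − 24 = 58 ≥ 47 − 5 = 42. Holds regardless of c. ✓
Risky: 47 − 2 ≥ 82 − c, so c ≥ 82 − 45 = 37.

37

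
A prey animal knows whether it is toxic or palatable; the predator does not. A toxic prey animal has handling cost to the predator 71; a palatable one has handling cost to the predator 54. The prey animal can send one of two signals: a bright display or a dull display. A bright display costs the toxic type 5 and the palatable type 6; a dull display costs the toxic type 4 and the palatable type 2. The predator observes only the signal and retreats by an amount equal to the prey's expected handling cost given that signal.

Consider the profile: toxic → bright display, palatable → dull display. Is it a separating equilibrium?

No

If types separate, bright display earns payment 71 and dull display earns 54.
Toxic: bright display gives 71 − 5 = 66; dull display gives 54 − 4 = 50. No deviation. ✓
Palatable: dull display gives 54 − 2 = 52; bright display gives 71 − 6 = 65. Would deviate. ✗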